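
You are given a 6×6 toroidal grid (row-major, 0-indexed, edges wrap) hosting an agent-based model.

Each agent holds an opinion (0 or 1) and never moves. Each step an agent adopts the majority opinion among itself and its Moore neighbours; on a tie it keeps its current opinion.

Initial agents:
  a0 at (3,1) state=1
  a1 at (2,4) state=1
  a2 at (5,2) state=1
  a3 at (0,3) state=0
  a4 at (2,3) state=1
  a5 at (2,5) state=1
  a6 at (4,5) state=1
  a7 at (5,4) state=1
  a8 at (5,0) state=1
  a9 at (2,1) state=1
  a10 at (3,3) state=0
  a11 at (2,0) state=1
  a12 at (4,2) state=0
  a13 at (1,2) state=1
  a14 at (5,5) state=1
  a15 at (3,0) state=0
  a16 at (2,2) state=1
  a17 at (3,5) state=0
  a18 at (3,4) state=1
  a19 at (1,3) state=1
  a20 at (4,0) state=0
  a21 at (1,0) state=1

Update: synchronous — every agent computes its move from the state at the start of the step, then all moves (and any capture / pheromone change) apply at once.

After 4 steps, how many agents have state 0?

t=1: a0@(3,1):1 a1@(2,4):1 a2@(5,2):0 a3@(0,3):1 a4@(2,3):1 a5@(2,5):1 a6@(4,5):1 a7@(5,4):1 a8@(5,0):1 a9@(2,1):1 a10@(3,3):1 a11@(2,0):1 a12@(4,2):0 a13@(1,2):1 a14@(5,5):1 a15@(3,0):1 a16@(2,2):1 a17@(3,5):1 a18@(3,4):1 a19@(1,3):1 a20@(4,0):1 a21@(1,0):1
t=2: (unchanged — steady state)

2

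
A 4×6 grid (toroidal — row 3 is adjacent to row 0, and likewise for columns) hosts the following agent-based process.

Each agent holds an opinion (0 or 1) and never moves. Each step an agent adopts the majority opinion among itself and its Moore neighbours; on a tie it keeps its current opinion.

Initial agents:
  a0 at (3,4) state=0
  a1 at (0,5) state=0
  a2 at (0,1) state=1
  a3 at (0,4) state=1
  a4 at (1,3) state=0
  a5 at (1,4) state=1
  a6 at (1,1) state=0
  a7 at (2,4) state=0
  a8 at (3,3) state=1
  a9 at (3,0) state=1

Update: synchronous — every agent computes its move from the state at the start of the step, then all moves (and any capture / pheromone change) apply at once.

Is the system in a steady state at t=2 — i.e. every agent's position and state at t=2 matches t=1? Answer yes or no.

no

t=1: a0@(3,4):0 a1@(0,5):1 a2@(0,1):1 a3@(0,4):1 a4@(1,3):0 a5@(1,4):0 a6@(1,1):0 a7@(2,4):0 a8@(3,3):1 a9@(3,0):1
t=2: a0@(3,4):1 a1@(0,5):1 a2@(0,1):1 a3@(0,4):1 a4@(1,3):0 a5@(1,4):0 a6@(1,1):0 a7@(2,4):0 a8@(3,3):1 a9@(3,0):1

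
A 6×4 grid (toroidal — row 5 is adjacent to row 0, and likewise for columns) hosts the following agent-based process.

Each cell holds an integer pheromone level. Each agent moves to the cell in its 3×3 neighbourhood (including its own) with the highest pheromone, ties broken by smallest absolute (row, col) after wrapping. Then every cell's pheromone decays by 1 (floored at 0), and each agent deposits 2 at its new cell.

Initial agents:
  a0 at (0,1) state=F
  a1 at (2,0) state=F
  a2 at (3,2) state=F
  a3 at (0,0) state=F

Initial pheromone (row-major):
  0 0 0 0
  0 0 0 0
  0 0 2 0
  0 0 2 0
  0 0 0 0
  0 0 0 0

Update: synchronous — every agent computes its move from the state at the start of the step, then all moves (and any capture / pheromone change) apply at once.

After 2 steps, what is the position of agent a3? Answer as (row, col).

t=1: a0@(0,0) a1@(1,0) a2@(2,2) a3@(0,0) | pheromone: 4 0 0 0 / 2 0 0 0 / 0 0 3 0 / 0 0 1 0 / 0 0 0 0 / 0 0 0 0
t=2: a0@(0,0) a1@(0,0) a2@(2,2) a3@(0,0) | pheromone: 9 0 0 0 / 1 0 0 0 / 0 0 4 0 / 0 0 0 0 / 0 0 0 0 / 0 0 0 0

(0, 0)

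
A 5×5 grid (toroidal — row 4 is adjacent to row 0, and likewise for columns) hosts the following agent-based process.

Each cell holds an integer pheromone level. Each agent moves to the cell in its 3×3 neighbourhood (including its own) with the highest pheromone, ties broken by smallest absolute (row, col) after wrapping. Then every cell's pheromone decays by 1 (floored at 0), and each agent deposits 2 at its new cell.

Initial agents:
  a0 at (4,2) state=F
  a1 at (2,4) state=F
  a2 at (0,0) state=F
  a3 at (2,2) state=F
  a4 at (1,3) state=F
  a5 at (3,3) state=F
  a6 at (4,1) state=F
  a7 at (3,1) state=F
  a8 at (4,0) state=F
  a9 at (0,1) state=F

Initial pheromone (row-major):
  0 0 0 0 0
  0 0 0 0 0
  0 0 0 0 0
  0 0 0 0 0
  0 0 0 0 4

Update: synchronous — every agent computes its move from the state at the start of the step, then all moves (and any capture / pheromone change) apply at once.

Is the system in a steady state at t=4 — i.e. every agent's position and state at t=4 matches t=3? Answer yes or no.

no

t=1: a0@(0,1) a1@(1,0) a2@(4,4) a3@(1,1) a4@(0,2) a5@(4,4) a6@(0,0) a7@(2,0) a8@(4,4) a9@(0,0) | pheromone: 4 2 2 0 0 / 2 2 0 0 0 / 2 0 0 0 0 / 0 0 0 0 0 / 0 0 0 0 9
t=2: a0@(0,0) a1@(0,0) a2@(4,4) a3@(0,0) a4@(0,1) a5@(4,4) a6@(4,4) a7@(1,0) a8@(4,4) a9@(4,4) | pheromone: 9 3 1 0 0 / 3 1 0 0 0 / 1 0 0 0 0 / 0 0 0 0 0 / 0 0 0 0 18
t=3: a0@(4,4) a1@(4,4) a2@(4,4) a3@(4,4) a4@(0,0) a5@(4,4) a6@(4,4) a7@(0,0) a8@(4,4) a9@(4,4) | pheromone: 12 2 0 0 0 / 2 0 0 0 0 / 0 0 0 0 0 / 0 0 0 0 0 / 0 0 0 0 33
t=4: a0@(4,4) a1@(4,4) a2@(4,4) a3@(4,4) a4@(4,4) a5@(4,4) a6@(4,4) a7@(4,4) a8@(4,4) a9@(4,4) | pheromone: 11 1 0 0 0 / 1 0 0 0 0 / 0 0 0 0 0 / 0 0 0 0 0 / 0 0 0 0 52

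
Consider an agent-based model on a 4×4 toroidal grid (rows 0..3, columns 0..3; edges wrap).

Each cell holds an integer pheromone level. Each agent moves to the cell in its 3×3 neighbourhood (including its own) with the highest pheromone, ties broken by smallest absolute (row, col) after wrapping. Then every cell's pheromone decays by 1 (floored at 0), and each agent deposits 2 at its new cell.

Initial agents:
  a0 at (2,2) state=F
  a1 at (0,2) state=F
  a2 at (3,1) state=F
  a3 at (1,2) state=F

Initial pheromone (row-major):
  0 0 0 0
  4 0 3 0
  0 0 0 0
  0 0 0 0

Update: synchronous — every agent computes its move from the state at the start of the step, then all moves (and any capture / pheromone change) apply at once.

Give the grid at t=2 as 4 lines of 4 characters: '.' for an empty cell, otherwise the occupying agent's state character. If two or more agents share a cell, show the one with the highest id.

t=1: a0@(1,2) a1@(1,2) a2@(0,0) a3@(1,2) | pheromone: 2 0 0 0 / 3 0 8 0 / 0 0 0 0 / 0 0 0 0
t=2: a0@(1,2) a1@(1,2) a2@(1,0) a3@(1,2) | pheromone: 1 0 0 0 / 4 0 13 0 / 0 0 0 0 / 0 0 0 0

....
F.F.
....
....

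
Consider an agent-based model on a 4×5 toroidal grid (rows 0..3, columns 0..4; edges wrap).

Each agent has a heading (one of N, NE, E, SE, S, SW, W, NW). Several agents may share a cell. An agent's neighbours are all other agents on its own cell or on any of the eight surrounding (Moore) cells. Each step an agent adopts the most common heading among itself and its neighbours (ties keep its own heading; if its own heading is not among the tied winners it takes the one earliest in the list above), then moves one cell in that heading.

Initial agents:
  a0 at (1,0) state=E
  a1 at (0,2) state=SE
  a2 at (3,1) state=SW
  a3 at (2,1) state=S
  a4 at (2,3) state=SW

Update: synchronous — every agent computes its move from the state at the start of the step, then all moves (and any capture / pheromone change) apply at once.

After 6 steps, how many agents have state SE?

t=1: a0@(1,1):E a1@(1,3):SE a2@(0,0):SW a3@(3,1):S a4@(3,2):SW
t=2: a0@(1,2):E a1@(2,4):SE a2@(1,4):SW a3@(0,0):SW a4@(0,1):SW
t=3: a0@(1,3):E a1@(3,0):SE a2@(2,3):SW a3@(1,4):SW a4@(1,0):SW
t=4: a0@(2,2):SW a1@(0,1):SE a2@(3,2):SW a3@(2,3):SW a4@(2,4):SW
t=5: a0@(3,1):SW a1@(1,2):SE a2@(0,1):SW a3@(3,2):SW a4@(3,3):SW
t=6: a0@(0,0):SW a1@(2,3):SE a2@(1,0):SW a3@(0,1):SW a4@(0,2):SW

1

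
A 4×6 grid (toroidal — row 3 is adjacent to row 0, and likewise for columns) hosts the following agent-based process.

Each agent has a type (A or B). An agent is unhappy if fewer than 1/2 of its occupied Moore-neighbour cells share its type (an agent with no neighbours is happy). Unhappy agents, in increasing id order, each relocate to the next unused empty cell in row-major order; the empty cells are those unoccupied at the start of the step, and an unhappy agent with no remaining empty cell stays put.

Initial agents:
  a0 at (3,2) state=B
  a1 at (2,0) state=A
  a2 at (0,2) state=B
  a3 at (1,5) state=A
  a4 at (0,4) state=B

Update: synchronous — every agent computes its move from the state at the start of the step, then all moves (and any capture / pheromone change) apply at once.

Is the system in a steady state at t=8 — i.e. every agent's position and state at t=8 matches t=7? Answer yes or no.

yes

t=1: a0@(3,2):B a1@(2,0):A a2@(0,2):B a3@(1,5):A a4@(0,0):B
t=2: a0@(3,2):B a1@(2,0):A a2@(0,2):B a3@(1,5):A a4@(0,1):B
t=3: (unchanged — steady state)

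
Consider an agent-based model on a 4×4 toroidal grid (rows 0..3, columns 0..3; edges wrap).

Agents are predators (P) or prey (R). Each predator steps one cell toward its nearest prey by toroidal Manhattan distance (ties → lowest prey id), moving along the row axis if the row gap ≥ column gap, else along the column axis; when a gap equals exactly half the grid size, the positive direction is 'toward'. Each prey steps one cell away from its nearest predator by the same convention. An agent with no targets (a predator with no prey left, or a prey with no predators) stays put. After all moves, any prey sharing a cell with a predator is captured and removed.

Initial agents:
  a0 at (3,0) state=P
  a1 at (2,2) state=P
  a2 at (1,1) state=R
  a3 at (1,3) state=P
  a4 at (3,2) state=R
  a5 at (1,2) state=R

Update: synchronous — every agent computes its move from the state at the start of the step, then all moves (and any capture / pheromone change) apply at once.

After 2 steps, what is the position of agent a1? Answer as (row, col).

t=1: a0@(3,1):P a1@(3,2):P a2@(0,1):R a3@(1,2):P a4@(0,2):R a5@(0,2):R
t=2: a0@(0,1):P a1@(0,2):P a2@(1,1):R a3@(0,2):P a4@(1,2):R a5@(1,2):R

(0, 2)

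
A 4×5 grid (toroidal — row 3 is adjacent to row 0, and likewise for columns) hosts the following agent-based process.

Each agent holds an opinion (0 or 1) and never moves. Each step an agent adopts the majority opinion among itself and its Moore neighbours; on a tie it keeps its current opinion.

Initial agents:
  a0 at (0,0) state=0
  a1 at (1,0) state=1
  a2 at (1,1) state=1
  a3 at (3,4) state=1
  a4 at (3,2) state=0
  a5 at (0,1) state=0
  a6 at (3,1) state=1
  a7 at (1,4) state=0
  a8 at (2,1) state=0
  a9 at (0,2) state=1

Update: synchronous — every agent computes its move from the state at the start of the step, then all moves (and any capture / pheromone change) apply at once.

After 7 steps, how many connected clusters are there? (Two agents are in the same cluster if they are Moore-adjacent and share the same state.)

t=1: a0@(0,0):1 a1@(1,0):0 a2@(1,1):1 a3@(3,4):1 a4@(3,2):0 a5@(0,1):1 a6@(3,1):0 a7@(1,4):0 a8@(2,1):1 a9@(0,2):1
t=2: a0@(0,0):1 a1@(1,0):1 a2@(1,1):1 a3@(3,4):1 a4@(3,2):1 a5@(0,1):1 a6@(3,1):1 a7@(1,4):0 a8@(2,1):0 a9@(0,2):1
t=3: a0@(0,0):1 a1@(1,0):1 a2@(1,1):1 a3@(3,4):1 a4@(3,2):1 a5@(0,1):1 a6@(3,1):1 a7@(1,4):1 a8@(2,1):1 a9@(0,2):1
t=4: (unchanged — steady state)

1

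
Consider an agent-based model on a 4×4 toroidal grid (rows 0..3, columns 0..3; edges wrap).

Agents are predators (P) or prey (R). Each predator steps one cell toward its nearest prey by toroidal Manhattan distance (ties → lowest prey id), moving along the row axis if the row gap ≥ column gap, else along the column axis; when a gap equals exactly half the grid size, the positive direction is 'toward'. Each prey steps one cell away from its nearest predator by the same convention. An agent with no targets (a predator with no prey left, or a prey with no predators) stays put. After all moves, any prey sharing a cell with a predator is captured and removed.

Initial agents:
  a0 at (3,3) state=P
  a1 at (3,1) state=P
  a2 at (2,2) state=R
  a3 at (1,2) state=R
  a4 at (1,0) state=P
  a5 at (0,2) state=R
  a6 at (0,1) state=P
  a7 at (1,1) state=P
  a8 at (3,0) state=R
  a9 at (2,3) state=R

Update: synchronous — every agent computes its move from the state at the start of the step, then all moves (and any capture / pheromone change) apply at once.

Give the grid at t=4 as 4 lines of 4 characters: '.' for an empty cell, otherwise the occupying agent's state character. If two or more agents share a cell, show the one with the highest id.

.PR.
PPR.
....
R..P

t=1: a0@(3,0):P a1@(3,0):P a3@(1,3):R a4@(1,1):P a5@(0,3):R a6@(0,2):P a7@(1,2):P a8@(3,1):R a9@(1,3):R
t=2: a0@(3,1):P a1@(3,1):P a3@(1,0):R a4@(1,2):P a5@(0,0):R a6@(0,3):P a7@(1,3):P a8@(3,2):R a9@(1,0):R
t=3: a0@(3,2):P a1@(3,2):P a3@(1,1):R a4@(1,3):P a5@(0,1):R a6@(0,0):P a7@(1,0):P a8@(3,3):R a9@(1,1):R
t=4: a0@(3,3):P a1@(3,3):P a3@(1,2):R a4@(1,0):P a5@(0,2):R a6@(0,1):P a7@(1,1):P a8@(3,0):R a9@(1,2):R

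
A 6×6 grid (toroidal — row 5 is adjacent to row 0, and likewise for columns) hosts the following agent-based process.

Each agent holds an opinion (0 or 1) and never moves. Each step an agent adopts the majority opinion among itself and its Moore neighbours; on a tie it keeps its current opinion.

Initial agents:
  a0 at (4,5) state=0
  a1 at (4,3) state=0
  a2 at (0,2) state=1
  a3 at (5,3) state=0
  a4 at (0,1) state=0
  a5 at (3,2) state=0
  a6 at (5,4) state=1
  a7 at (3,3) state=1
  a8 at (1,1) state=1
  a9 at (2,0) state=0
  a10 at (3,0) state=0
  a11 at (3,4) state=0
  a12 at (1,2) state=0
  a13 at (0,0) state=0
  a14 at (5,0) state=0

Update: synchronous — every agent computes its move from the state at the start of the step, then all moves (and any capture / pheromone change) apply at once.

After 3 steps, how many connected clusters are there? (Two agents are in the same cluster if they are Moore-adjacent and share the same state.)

1

t=1: a0@(4,5):0 a1@(4,3):0 a2@(0,2):0 a3@(5,3):0 a4@(0,1):0 a5@(3,2):0 a6@(5,4):0 a7@(3,3):0 a8@(1,1):0 a9@(2,0):0 a10@(3,0):0 a11@(3,4):0 a12@(1,2):0 a13@(0,0):0 a14@(5,0):0
t=2: (unchanged — steady state)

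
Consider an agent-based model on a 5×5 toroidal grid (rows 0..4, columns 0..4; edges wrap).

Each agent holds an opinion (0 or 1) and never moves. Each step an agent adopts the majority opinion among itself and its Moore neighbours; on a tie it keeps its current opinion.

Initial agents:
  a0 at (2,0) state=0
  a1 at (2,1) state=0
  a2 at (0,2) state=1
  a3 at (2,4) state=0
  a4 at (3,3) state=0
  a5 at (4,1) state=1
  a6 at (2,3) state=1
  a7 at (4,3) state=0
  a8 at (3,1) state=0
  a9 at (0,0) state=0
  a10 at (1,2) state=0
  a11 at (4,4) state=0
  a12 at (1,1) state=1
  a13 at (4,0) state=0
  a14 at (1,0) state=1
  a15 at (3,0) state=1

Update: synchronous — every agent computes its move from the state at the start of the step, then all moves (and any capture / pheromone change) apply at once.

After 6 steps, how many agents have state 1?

t=1: a0@(2,0):0 a1@(2,1):0 a2@(0,2):1 a3@(2,4):0 a4@(3,3):0 a5@(4,1):1 a6@(2,3):0 a7@(4,3):0 a8@(3,1):0 a9@(0,0):0 a10@(1,2):1 a11@(4,4):0 a12@(1,1):0 a13@(4,0):0 a14@(1,0):0 a15@(3,0):0
t=2: a0@(2,0):0 a1@(2,1):0 a2@(0,2):1 a3@(2,4):0 a4@(3,3):0 a5@(4,1):0 a6@(2,3):0 a7@(4,3):0 a8@(3,1):0 a9@(0,0):0 a10@(1,2):0 a11@(4,4):0 a12@(1,1):0 a13@(4,0):0 a14@(1,0):0 a15@(3,0):0
t=3: a0@(2,0):0 a1@(2,1):0 a2@(0,2):0 a3@(2,4):0 a4@(3,3):0 a5@(4,1):0 a6@(2,3):0 a7@(4,3):0 a8@(3,1):0 a9@(0,0):0 a10@(1,2):0 a11@(4,4):0 a12@(1,1):0 a13@(4,0):0 a14@(1,0):0 a15@(3,0):0
t=4: (unchanged — steady state)

0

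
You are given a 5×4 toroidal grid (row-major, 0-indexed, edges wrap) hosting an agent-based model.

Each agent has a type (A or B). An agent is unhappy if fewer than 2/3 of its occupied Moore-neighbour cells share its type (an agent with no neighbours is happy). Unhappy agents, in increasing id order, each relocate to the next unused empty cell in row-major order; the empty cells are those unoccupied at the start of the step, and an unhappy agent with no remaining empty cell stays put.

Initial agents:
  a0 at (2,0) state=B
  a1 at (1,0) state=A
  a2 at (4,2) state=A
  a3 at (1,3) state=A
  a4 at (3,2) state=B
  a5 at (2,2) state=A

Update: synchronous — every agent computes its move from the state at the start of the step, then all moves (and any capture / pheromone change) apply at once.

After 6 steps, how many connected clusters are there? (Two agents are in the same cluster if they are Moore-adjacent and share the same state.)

t=1: a0@(0,0):B a1@(0,1):A a2@(0,2):A a3@(1,3):A a4@(0,3):B a5@(1,1):A
t=2: a0@(1,0):B a1@(0,1):A a2@(0,2):A a3@(1,2):A a4@(2,0):B a5@(1,1):A
t=3: a0@(0,0):B a1@(0,1):A a2@(0,2):A a3@(1,2):A a4@(0,3):B a5@(1,3):A
t=4: a0@(1,0):B a1@(0,1):A a2@(0,2):A a3@(1,2):A a4@(1,1):B a5@(2,0):A
t=5: a0@(0,0):B a1@(0,3):A a2@(0,2):A a3@(1,2):A a4@(1,3):B a5@(2,1):A
t=6: a0@(0,1):B a1@(1,0):A a2@(0,2):A a3@(1,2):A a4@(1,1):B a5@(2,1):A

2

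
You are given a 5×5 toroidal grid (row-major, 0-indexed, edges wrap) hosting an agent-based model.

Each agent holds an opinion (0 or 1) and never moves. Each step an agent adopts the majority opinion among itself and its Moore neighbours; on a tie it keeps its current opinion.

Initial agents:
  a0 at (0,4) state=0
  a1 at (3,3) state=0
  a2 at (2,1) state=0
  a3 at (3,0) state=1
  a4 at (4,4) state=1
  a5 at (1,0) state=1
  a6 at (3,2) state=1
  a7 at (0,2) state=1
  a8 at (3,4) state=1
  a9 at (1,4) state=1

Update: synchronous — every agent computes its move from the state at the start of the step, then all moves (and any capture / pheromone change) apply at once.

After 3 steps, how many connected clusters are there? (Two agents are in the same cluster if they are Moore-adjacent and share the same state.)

t=1: a0@(0,4):1 a1@(3,3):1 a2@(2,1):1 a3@(3,0):1 a4@(4,4):1 a5@(1,0):1 a6@(3,2):0 a7@(0,2):1 a8@(3,4):1 a9@(1,4):1
t=2: a0@(0,4):1 a1@(3,3):1 a2@(2,1):1 a3@(3,0):1 a4@(4,4):1 a5@(1,0):1 a6@(3,2):1 a7@(0,2):1 a8@(3,4):1 a9@(1,4):1
t=3: (unchanged — steady state)

2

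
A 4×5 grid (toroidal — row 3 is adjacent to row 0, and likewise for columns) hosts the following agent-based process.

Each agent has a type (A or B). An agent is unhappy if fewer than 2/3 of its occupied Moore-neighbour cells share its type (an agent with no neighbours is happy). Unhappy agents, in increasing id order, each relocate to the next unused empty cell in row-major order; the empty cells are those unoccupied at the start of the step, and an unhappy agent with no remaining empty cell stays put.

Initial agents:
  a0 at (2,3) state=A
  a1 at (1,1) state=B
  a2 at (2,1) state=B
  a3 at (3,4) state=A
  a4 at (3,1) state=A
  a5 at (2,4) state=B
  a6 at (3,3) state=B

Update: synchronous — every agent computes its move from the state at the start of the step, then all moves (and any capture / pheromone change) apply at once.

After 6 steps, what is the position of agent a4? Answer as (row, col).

t=1: a0@(0,0):A a1@(1,1):B a2@(0,1):B a3@(0,2):A a4@(0,3):A a5@(0,4):B a6@(1,0):B
t=2: a0@(1,2):A a1@(1,3):B a2@(1,4):B a3@(2,0):A a4@(2,1):A a5@(2,2):B a6@(1,0):B
t=3: a0@(0,0):A a1@(1,3):B a2@(1,4):B a3@(0,1):A a4@(0,2):A a5@(0,3):B a6@(0,4):B
t=4: a0@(1,0):A a1@(1,3):B a2@(1,4):B a3@(0,1):A a4@(1,1):A a5@(0,3):B a6@(0,4):B
t=5: a0@(0,0):A a1@(1,3):B a2@(1,4):B a3@(0,1):A a4@(1,1):A a5@(0,3):B a6@(0,4):B
t=6: a0@(0,2):A a1@(1,3):B a2@(1,4):B a3@(0,1):A a4@(1,1):A a5@(0,3):B a6@(0,4):B

(1, 1)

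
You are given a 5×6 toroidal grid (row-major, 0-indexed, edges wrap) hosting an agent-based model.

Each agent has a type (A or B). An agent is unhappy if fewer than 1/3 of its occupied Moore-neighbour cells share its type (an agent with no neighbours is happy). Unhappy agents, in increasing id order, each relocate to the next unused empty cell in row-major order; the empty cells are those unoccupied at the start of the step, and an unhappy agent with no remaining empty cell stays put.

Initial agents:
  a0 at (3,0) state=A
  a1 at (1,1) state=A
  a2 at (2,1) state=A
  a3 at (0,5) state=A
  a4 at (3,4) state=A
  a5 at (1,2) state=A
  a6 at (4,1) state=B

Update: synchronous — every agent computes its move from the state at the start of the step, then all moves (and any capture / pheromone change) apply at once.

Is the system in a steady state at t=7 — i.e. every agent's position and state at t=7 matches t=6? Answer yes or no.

t=1: a0@(3,0):A a1@(1,1):A a2@(2,1):A a3@(0,5):A a4@(3,4):A a5@(1,2):A a6@(0,0):B
t=2: a0@(3,0):A a1@(1,1):A a2@(2,1):A a3@(0,1):A a4@(3,4):A a5@(1,2):A a6@(0,2):B
t=3: a0@(3,0):A a1@(1,1):A a2@(2,1):A a3@(0,1):A a4@(3,4):A a5@(1,2):A a6@(0,0):B
t=4: a0@(3,0):A a1@(1,1):A a2@(2,1):A a3@(0,1):A a4@(3,4):A a5@(1,2):A a6@(0,2):B
t=5: a0@(3,0):A a1@(1,1):A a2@(2,1):A a3@(0,1):A a4@(3,4):A a5@(1,2):A a6@(0,0):B
t=6: a0@(3,0):A a1@(1,1):A a2@(2,1):A a3@(0,1):A a4@(3,4):A a5@(1,2):A a6@(0,2):B
t=7: a0@(3,0):A a1@(1,1):A a2@(2,1):A a3@(0,1):A a4@(3,4):A a5@(1,2):A a6@(0,0):B

no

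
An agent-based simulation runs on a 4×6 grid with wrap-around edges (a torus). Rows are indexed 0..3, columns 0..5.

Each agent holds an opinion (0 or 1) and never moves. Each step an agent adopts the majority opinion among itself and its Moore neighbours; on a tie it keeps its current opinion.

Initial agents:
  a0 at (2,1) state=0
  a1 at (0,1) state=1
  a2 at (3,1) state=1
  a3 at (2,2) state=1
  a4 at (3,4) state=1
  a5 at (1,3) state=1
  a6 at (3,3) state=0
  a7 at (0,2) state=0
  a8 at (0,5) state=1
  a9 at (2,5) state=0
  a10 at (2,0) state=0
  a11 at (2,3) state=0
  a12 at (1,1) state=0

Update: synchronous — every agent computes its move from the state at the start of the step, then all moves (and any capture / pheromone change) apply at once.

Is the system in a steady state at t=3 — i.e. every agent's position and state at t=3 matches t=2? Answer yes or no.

t=1: a0@(2,1):0 a1@(0,1):1 a2@(3,1):1 a3@(2,2):0 a4@(3,4):0 a5@(1,3):1 a6@(3,3):0 a7@(0,2):0 a8@(0,5):1 a9@(2,5):0 a10@(2,0):0 a11@(2,3):1 a12@(1,1):0
t=2: a0@(2,1):0 a1@(0,1):1 a2@(3,1):0 a3@(2,2):0 a4@(3,4):0 a5@(1,3):1 a6@(3,3):0 a7@(0,2):0 a8@(0,5):1 a9@(2,5):0 a10@(2,0):0 a11@(2,3):0 a12@(1,1):0
t=3: a0@(2,1):0 a1@(0,1):0 a2@(3,1):0 a3@(2,2):0 a4@(3,4):0 a5@(1,3):0 a6@(3,3):0 a7@(0,2):0 a8@(0,5):1 a9@(2,5):0 a10@(2,0):0 a11@(2,3):0 a12@(1,1):0

no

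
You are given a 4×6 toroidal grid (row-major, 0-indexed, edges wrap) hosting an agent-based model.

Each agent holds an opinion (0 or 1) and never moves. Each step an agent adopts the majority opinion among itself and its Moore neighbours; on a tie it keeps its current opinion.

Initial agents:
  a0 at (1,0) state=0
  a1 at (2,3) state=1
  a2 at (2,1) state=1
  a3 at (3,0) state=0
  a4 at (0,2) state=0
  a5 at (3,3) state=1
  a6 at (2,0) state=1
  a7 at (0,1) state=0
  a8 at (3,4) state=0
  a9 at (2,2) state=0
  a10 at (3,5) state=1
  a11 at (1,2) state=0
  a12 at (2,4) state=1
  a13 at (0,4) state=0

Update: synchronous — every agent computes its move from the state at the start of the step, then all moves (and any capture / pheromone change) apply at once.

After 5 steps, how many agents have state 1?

t=1: a0@(1,0):0 a1@(2,3):1 a2@(2,1):0 a3@(3,0):1 a4@(0,2):0 a5@(3,3):0 a6@(2,0):1 a7@(0,1):0 a8@(3,4):1 a9@(2,2):1 a10@(3,5):1 a11@(1,2):0 a12@(2,4):1 a13@(0,4):0
t=2: a0@(1,0):0 a1@(2,3):1 a2@(2,1):0 a3@(3,0):1 a4@(0,2):0 a5@(3,3):1 a6@(2,0):1 a7@(0,1):0 a8@(3,4):1 a9@(2,2):0 a10@(3,5):1 a11@(1,2):0 a12@(2,4):1 a13@(0,4):0
t=3: a0@(1,0):0 a1@(2,3):1 a2@(2,1):0 a3@(3,0):1 a4@(0,2):0 a5@(3,3):1 a6@(2,0):1 a7@(0,1):0 a8@(3,4):1 a9@(2,2):0 a10@(3,5):1 a11@(1,2):0 a12@(2,4):1 a13@(0,4):1
t=4: (unchanged — steady state)

8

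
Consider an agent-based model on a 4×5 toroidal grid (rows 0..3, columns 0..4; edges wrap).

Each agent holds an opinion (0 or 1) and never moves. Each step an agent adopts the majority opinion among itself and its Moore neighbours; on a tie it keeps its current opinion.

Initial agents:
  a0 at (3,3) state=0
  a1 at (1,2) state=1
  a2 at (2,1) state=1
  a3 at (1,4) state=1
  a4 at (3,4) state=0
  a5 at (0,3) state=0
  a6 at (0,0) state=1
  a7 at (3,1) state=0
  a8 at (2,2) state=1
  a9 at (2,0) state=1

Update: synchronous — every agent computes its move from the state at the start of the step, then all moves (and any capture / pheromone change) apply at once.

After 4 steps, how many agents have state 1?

t=1: a0@(3,3):0 a1@(1,2):1 a2@(2,1):1 a3@(1,4):1 a4@(3,4):0 a5@(0,3):0 a6@(0,0):1 a7@(3,1):1 a8@(2,2):1 a9@(2,0):1
t=2: (unchanged — steady state)

7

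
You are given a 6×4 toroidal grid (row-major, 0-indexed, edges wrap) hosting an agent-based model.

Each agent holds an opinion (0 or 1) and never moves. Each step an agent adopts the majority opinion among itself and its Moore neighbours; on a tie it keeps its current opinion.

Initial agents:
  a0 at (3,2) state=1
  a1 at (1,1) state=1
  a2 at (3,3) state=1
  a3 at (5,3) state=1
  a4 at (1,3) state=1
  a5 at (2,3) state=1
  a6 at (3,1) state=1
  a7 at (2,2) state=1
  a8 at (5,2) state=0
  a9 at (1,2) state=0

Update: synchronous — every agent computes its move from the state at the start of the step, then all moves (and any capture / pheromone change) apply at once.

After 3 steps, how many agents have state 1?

t=1: a0@(3,2):1 a1@(1,1):1 a2@(3,3):1 a3@(5,3):1 a4@(1,3):1 a5@(2,3):1 a6@(3,1):1 a7@(2,2):1 a8@(5,2):0 a9@(1,2):1
t=2: (unchanged — steady state)

9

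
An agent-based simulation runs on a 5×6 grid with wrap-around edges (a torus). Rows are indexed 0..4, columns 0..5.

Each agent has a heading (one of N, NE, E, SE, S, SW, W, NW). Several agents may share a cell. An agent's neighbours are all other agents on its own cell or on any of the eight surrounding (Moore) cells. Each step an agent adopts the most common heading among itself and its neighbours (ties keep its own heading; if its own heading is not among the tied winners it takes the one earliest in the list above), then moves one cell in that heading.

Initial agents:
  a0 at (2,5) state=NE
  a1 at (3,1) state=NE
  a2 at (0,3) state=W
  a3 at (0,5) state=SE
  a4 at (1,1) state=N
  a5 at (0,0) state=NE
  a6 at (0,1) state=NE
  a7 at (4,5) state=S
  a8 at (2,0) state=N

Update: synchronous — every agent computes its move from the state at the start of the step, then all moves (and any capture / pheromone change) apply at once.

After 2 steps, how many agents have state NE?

t=1: a0@(1,0):NE a1@(2,2):NE a2@(0,2):W a3@(1,0):SE a4@(0,1):N a5@(4,1):NE a6@(4,2):NE a7@(0,5):S a8@(1,0):N
t=2: a0@(0,0):N a1@(1,3):NE a2@(4,3):NE a3@(0,0):N a4@(4,2):NE a5@(3,2):NE a6@(3,3):NE a7@(1,5):S a8@(0,0):N

5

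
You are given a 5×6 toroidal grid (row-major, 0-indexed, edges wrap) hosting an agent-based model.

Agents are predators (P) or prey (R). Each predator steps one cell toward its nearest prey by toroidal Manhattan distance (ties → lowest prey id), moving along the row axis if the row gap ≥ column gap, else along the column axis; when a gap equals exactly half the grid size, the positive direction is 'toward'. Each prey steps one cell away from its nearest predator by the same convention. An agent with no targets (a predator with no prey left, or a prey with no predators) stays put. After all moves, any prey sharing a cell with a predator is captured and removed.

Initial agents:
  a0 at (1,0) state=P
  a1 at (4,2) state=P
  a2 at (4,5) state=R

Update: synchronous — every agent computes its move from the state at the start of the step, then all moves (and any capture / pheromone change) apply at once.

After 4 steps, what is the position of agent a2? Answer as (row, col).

t=1: a0@(0,0):P a1@(4,3):P a2@(3,5):R
t=2: a0@(4,0):P a1@(4,4):P a2@(2,5):R
t=3: a0@(3,0):P a1@(3,4):P a2@(1,5):R
t=4: a0@(2,0):P a1@(2,4):P a2@(0,5):R

(0, 5)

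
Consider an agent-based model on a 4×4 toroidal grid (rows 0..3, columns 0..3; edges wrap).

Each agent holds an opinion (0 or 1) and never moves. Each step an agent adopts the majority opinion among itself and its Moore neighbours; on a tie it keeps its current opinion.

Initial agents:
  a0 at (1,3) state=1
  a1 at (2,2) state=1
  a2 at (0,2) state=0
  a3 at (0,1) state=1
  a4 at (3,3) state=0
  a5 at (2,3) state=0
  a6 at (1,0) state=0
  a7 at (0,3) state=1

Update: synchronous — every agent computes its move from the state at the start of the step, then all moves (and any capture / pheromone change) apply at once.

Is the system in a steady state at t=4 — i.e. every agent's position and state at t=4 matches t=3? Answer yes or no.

no

t=1: a0@(1,3):1 a1@(2,2):1 a2@(0,2):1 a3@(0,1):0 a4@(3,3):0 a5@(2,3):0 a6@(1,0):1 a7@(0,3):0
t=2: a0@(1,3):1 a1@(2,2):1 a2@(0,2):0 a3@(0,1):1 a4@(3,3):0 a5@(2,3):1 a6@(1,0):0 a7@(0,3):1
t=3: a0@(1,3):1 a1@(2,2):1 a2@(0,2):1 a3@(0,1):0 a4@(3,3):1 a5@(2,3):1 a6@(1,0):1 a7@(0,3):0
t=4: a0@(1,3):1 a1@(2,2):1 a2@(0,2):1 a3@(0,1):1 a4@(3,3):1 a5@(2,3):1 a6@(1,0):1 a7@(0,3):1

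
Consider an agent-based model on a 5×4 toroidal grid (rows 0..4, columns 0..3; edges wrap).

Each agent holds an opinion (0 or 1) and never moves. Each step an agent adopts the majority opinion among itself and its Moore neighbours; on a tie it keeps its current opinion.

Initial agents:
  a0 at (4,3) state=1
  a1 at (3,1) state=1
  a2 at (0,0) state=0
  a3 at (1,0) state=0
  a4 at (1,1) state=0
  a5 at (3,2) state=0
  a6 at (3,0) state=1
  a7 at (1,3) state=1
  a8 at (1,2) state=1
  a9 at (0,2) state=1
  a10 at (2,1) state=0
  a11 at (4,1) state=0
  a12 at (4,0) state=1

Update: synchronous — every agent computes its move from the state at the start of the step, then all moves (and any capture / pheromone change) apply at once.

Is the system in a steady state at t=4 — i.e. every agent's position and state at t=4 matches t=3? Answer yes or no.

t=1: a0@(4,3):1 a1@(3,1):1 a2@(0,0):0 a3@(1,0):0 a4@(1,1):0 a5@(3,2):0 a6@(3,0):1 a7@(1,3):1 a8@(1,2):1 a9@(0,2):1 a10@(2,1):0 a11@(4,1):1 a12@(4,0):1
t=2: a0@(4,3):1 a1@(3,1):1 a2@(0,0):1 a3@(1,0):0 a4@(1,1):0 a5@(3,2):1 a6@(3,0):1 a7@(1,3):1 a8@(1,2):1 a9@(0,2):1 a10@(2,1):0 a11@(4,1):1 a12@(4,0):1
t=3: a0@(4,3):1 a1@(3,1):1 a2@(0,0):1 a3@(1,0):0 a4@(1,1):0 a5@(3,2):1 a6@(3,0):1 a7@(1,3):1 a8@(1,2):1 a9@(0,2):1 a10@(2,1):1 a11@(4,1):1 a12@(4,0):1
t=4: a0@(4,3):1 a1@(3,1):1 a2@(0,0):1 a3@(1,0):1 a4@(1,1):1 a5@(3,2):1 a6@(3,0):1 a7@(1,3):1 a8@(1,2):1 a9@(0,2):1 a10@(2,1):1 a11@(4,1):1 a12@(4,0):1

no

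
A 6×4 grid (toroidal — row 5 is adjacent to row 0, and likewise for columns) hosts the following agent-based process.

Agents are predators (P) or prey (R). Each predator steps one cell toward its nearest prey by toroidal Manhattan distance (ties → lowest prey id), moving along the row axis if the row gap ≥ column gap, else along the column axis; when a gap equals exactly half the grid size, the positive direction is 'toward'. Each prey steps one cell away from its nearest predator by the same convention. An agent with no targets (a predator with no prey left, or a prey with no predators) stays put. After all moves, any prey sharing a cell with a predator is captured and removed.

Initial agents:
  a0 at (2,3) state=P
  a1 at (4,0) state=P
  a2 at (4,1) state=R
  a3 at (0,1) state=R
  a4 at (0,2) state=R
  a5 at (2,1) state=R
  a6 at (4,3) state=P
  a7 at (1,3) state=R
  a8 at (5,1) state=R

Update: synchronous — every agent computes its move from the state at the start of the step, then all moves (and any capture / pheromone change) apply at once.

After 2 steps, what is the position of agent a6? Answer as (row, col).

(4, 1)

t=1: a0@(1,3):P a1@(4,1):P a2@(4,2):R a3@(1,1):R a4@(5,2):R a5@(2,0):R a6@(4,0):P a7@(0,3):R a8@(0,1):R
t=2: a0@(0,3):P a1@(4,2):P a2@(4,3):R a3@(1,0):R a4@(0,2):R a5@(3,0):R a6@(4,1):P a7@(5,3):R a8@(1,1):R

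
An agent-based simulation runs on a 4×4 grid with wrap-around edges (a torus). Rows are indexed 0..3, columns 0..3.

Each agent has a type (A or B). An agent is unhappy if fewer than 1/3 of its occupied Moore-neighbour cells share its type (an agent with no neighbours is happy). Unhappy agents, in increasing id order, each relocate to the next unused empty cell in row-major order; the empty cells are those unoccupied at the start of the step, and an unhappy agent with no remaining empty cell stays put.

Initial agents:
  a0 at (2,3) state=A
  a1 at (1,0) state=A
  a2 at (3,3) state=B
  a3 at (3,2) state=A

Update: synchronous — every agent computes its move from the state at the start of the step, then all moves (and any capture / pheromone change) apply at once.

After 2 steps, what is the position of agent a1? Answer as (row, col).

t=1: a0@(2,3):A a1@(1,0):A a2@(0,0):B a3@(3,2):A
t=2: a0@(2,3):A a1@(1,0):A a2@(0,1):B a3@(3,2):A

(1, 0)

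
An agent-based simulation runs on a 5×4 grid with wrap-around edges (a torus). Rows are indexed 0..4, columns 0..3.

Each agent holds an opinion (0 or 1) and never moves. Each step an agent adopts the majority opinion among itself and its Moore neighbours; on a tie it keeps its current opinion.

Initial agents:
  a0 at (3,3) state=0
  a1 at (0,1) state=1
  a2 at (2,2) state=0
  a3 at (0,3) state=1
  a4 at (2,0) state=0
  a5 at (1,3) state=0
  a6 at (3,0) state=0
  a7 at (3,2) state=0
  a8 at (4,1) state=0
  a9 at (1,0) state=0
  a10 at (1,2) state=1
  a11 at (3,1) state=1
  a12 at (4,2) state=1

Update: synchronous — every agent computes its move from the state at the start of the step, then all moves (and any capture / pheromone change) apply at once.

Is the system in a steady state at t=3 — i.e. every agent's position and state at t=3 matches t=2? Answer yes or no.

t=1: a0@(3,3):0 a1@(0,1):1 a2@(2,2):0 a3@(0,3):1 a4@(2,0):0 a5@(1,3):0 a6@(3,0):0 a7@(3,2):0 a8@(4,1):0 a9@(1,0):0 a10@(1,2):1 a11@(3,1):0 a12@(4,2):1
t=2: a0@(3,3):0 a1@(0,1):1 a2@(2,2):0 a3@(0,3):1 a4@(2,0):0 a5@(1,3):0 a6@(3,0):0 a7@(3,2):0 a8@(4,1):0 a9@(1,0):0 a10@(1,2):1 a11@(3,1):0 a12@(4,2):0
t=3: a0@(3,3):0 a1@(0,1):0 a2@(2,2):0 a3@(0,3):0 a4@(2,0):0 a5@(1,3):0 a6@(3,0):0 a7@(3,2):0 a8@(4,1):0 a9@(1,0):0 a10@(1,2):1 a11@(3,1):0 a12@(4,2):0

no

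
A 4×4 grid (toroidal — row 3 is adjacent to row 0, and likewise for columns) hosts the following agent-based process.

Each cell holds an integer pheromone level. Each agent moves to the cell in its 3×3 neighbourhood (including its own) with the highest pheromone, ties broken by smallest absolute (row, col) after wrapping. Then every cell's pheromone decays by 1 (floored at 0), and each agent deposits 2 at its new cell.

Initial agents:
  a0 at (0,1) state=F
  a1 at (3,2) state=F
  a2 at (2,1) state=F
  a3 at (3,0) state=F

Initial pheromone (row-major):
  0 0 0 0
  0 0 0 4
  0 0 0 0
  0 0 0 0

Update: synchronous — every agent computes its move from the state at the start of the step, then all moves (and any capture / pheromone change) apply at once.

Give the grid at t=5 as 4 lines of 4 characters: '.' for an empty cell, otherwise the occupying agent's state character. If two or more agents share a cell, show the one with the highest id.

t=1: a0@(0,0) a1@(0,1) a2@(1,0) a3@(0,0) | pheromone: 4 2 0 0 / 2 0 0 3 / 0 0 0 0 / 0 0 0 0
t=2: a0@(0,0) a1@(0,0) a2@(0,0) a3@(0,0) | pheromone: 11 1 0 0 / 1 0 0 2 / 0 0 0 0 / 0 0 0 0
t=3: a0@(0,0) a1@(0,0) a2@(0,0) a3@(0,0) | pheromone: 18 0 0 0 / 0 0 0 1 / 0 0 0 0 / 0 0 0 0
t=4: a0@(0,0) a1@(0,0) a2@(0,0) a3@(0,0) | pheromone: 25 0 0 0 / 0 0 0 0 / 0 0 0 0 / 0 0 0 0
t=5: a0@(0,0) a1@(0,0) a2@(0,0) a3@(0,0) | pheromone: 32 0 0 0 / 0 0 0 0 / 0 0 0 0 / 0 0 0 0

F...
....
....
....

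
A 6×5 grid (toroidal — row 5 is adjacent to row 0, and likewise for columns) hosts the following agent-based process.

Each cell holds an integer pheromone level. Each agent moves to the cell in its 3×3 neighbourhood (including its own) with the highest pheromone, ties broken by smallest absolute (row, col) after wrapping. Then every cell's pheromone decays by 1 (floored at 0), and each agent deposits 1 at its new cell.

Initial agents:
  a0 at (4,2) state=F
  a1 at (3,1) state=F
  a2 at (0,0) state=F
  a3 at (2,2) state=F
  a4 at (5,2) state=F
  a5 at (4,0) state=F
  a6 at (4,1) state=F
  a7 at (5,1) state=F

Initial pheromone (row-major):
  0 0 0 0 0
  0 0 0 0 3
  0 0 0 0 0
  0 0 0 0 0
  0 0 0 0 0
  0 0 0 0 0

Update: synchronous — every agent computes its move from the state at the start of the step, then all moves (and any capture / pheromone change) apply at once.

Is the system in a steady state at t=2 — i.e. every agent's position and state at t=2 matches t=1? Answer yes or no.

t=1: a0@(3,1) a1@(2,0) a2@(1,4) a3@(1,1) a4@(0,1) a5@(3,0) a6@(3,0) a7@(0,0) | pheromone: 1 1 0 0 0 / 0 1 0 0 3 / 1 0 0 0 0 / 2 1 0 0 0 / 0 0 0 0 0 / 0 0 0 0 0
t=2: a0@(3,0) a1@(1,4) a2@(1,4) a3@(0,0) a4@(0,0) a5@(3,0) a6@(3,0) a7@(1,4) | pheromone: 2 0 0 0 0 / 0 0 0 0 5 / 0 0 0 0 0 / 4 0 0 0 0 / 0 0 0 0 0 / 0 0 0 0 0

no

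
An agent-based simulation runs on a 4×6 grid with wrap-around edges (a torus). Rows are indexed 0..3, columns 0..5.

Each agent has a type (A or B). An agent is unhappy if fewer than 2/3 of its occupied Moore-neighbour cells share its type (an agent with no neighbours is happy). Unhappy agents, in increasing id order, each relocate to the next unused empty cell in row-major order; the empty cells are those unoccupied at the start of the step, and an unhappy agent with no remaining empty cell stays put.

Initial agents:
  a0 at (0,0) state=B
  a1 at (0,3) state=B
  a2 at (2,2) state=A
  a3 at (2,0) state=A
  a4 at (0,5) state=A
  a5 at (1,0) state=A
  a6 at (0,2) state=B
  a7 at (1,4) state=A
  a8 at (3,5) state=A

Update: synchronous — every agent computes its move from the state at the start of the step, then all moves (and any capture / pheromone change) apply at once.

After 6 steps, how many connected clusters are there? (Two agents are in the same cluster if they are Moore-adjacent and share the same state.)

t=1: a0@(0,1):B a1@(0,4):B a2@(2,2):A a3@(2,0):A a4@(0,5):A a5@(1,0):A a6@(0,2):B a7@(1,1):A a8@(3,5):A
t=2: a0@(0,0):B a1@(0,3):B a2@(2,2):A a3@(2,0):A a4@(0,5):A a5@(1,0):A a6@(1,2):B a7@(1,3):A a8@(3,5):A
t=3: a0@(0,1):B a1@(0,2):B a2@(0,4):A a3@(2,0):A a4@(0,5):A a5@(1,0):A a6@(1,1):B a7@(1,4):A a8@(3,5):A
t=4: a0@(0,1):B a1@(0,2):B a2@(0,4):A a3@(2,0):A a4@(0,5):A a5@(0,0):A a6@(0,3):B a7@(1,4):A a8@(3,5):A
t=5: a0@(1,0):B a1@(0,2):B a2@(0,4):A a3@(2,0):A a4@(0,5):A a5@(0,0):A a6@(1,1):B a7@(1,4):A a8@(3,5):A
t=6: a0@(0,1):B a1@(0,2):B a2@(0,4):A a3@(0,3):A a4@(0,5):A a5@(1,2):A a6@(1,3):B a7@(1,4):A a8@(3,5):A

2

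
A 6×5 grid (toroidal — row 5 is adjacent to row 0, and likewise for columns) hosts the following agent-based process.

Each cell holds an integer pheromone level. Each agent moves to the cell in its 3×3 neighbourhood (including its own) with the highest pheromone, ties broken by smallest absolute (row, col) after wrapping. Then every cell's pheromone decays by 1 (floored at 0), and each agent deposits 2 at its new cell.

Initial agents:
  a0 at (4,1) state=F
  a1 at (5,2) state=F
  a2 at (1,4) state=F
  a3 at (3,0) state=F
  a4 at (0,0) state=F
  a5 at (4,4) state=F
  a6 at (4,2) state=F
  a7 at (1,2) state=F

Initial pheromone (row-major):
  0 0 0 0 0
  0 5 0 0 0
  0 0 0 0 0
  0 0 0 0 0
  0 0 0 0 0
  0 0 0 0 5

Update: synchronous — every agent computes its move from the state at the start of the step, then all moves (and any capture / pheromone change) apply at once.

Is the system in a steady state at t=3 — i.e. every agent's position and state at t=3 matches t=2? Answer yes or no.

t=1: a0@(3,0) a1@(0,1) a2@(0,0) a3@(2,0) a4@(1,1) a5@(5,4) a6@(3,1) a7@(1,1) | pheromone: 2 2 0 0 0 / 0 8 0 0 0 / 2 0 0 0 0 / 2 2 0 0 0 / 0 0 0 0 0 / 0 0 0 0 6
t=2: a0@(2,0) a1@(1,1) a2@(1,1) a3@(1,1) a4@(1,1) a5@(5,4) a6@(2,0) a7@(1,1) | pheromone: 1 1 0 0 0 / 0 17 0 0 0 / 5 0 0 0 0 / 1 1 0 0 0 / 0 0 0 0 0 / 0 0 0 0 7
t=3: a0@(1,1) a1@(1,1) a2@(1,1) a3@(1,1) a4@(1,1) a5@(5,4) a6@(1,1) a7@(1,1) | pheromone: 0 0 0 0 0 / 0 30 0 0 0 / 4 0 0 0 0 / 0 0 0 0 0 / 0 0 0 0 0 / 0 0 0 0 8

no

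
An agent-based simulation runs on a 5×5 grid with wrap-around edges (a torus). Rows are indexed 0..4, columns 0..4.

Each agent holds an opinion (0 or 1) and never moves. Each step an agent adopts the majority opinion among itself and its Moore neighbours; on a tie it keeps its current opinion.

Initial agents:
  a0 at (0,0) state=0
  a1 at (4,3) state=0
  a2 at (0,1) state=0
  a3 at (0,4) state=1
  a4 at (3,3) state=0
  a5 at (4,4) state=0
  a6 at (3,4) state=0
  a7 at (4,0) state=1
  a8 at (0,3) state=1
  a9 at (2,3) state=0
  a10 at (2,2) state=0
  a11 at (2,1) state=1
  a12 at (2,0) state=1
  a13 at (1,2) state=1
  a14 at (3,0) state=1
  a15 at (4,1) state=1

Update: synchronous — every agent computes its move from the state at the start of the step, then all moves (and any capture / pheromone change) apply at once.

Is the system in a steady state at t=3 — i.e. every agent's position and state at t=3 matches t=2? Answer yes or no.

t=1: a0@(0,0):0 a1@(4,3):0 a2@(0,1):1 a3@(0,4):1 a4@(3,3):0 a5@(4,4):0 a6@(3,4):0 a7@(4,0):1 a8@(0,3):1 a9@(2,3):0 a10@(2,2):0 a11@(2,1):1 a12@(2,0):1 a13@(1,2):1 a14@(3,0):1 a15@(4,1):1
t=2: a0@(0,0):1 a1@(4,3):0 a2@(0,1):1 a3@(0,4):1 a4@(3,3):0 a5@(4,4):0 a6@(3,4):0 a7@(4,0):1 a8@(0,3):1 a9@(2,3):0 a10@(2,2):0 a11@(2,1):1 a12@(2,0):1 a13@(1,2):1 a14@(3,0):1 a15@(4,1):1
t=3: a0@(0,0):1 a1@(4,3):0 a2@(0,1):1 a3@(0,4):1 a4@(3,3):0 a5@(4,4):1 a6@(3,4):0 a7@(4,0):1 a8@(0,3):1 a9@(2,3):0 a10@(2,2):0 a11@(2,1):1 a12@(2,0):1 a13@(1,2):1 a14@(3,0):1 a15@(4,1):1

no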